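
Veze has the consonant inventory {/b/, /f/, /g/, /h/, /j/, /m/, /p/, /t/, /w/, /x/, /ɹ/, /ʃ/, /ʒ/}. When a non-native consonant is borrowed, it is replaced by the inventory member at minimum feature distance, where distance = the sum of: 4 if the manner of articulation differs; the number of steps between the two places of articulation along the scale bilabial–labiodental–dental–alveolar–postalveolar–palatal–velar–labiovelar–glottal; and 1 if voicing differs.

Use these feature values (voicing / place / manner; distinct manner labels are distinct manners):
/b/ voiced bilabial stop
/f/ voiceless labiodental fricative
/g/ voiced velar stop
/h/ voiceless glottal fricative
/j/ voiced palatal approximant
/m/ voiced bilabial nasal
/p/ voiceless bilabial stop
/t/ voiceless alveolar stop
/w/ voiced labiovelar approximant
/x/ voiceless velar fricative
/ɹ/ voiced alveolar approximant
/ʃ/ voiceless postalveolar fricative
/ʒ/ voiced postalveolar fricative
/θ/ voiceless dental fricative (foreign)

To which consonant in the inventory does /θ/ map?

/f/ is closest: same manner (fricative), place distance 1 (dental→labiodental), same voicing; total 1. Next closest is /ʃ/ at distance 2.

f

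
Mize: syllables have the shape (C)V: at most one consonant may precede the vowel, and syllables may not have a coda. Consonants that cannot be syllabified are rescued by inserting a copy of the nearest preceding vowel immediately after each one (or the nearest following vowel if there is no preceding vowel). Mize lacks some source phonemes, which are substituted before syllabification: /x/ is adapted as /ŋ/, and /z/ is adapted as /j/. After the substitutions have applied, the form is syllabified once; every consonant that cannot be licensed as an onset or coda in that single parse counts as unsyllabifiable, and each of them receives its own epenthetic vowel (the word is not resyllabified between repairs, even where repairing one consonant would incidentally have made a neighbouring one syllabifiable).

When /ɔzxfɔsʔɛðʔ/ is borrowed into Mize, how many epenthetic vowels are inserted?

After substitution the input is /ɔjŋfɔsʔɛðʔ/.
The unsyllabifiable consonants are /j/, /ŋ/, /s/, /ð/, /ʔ/; each receives one epenthetic vowel.

5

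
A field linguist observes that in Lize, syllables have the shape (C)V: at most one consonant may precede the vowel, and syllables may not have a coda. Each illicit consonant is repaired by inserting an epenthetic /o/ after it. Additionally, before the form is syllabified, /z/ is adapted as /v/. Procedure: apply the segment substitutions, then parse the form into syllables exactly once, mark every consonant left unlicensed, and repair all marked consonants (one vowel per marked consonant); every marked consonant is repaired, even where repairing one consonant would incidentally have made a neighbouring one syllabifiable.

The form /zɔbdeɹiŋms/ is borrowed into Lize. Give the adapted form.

vɔbodeɹiŋomoso

Substitution: /z/ → /v/, giving /vɔbdeɹiŋms/.
Syllabifying with onset maximization leaves /b/, /ŋ/, /m/, /s/ stranded (no codas are permitted; onsets are limited to one consonant).
Each unlicensed consonant becomes the onset of a new syllable: /b/ → /bo/, /ŋ/ → /ŋo/, /m/ → /mo/, /s/ → /so/.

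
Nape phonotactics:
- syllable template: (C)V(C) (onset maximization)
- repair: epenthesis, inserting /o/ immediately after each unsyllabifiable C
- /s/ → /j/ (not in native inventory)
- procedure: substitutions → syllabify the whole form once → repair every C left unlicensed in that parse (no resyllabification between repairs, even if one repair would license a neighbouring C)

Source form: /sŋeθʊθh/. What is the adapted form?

Substitution: /s/ → /j/, giving /jŋeθʊθh/.
Under (C)V(C), the unsyllabifiable consonants are /j/, /h/ (at most one coda consonant is licensed; onsets are limited to one consonant).
Inserting the epenthetic vowel yields /j/ → /jo/, /h/ → /ho/.

joŋeθʊθho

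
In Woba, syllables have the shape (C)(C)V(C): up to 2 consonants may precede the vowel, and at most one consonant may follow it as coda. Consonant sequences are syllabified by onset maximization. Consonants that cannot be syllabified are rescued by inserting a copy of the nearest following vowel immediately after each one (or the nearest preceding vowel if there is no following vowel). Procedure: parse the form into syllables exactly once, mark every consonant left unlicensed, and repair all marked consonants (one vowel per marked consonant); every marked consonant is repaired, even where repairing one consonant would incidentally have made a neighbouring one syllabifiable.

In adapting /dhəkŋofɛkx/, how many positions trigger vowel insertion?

The unsyllabifiable consonants are /x/; each receives one epenthetic vowel.

1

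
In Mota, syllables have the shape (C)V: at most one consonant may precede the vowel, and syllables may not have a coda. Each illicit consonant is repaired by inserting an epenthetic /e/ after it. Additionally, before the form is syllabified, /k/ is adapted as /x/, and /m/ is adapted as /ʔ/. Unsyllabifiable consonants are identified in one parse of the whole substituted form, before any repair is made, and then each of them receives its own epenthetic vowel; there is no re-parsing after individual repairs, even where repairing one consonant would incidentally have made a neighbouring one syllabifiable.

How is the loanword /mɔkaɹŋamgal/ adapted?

Substitution: /m/ → /ʔ/, /k/ → /x/, giving /ʔɔxaɹŋaʔgal/.
Under (C)V, the unsyllabifiable consonants are /ɹ/, /ʔ/, /l/ (no codas are permitted; onsets are limited to one consonant).
Inserting the epenthetic vowel yields /ɹ/ → /ɹe/, /ʔ/ → /ʔe/, /l/ → /le/.

ʔɔxaɹeŋaʔegale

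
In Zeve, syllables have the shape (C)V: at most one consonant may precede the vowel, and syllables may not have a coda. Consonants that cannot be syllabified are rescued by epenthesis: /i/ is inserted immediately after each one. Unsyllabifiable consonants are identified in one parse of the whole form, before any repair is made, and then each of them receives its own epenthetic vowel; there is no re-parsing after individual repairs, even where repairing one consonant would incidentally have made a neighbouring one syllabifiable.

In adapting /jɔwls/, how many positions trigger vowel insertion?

The unsyllabifiable consonants are /w/, /l/, /s/; each receives one epenthetic vowel.

3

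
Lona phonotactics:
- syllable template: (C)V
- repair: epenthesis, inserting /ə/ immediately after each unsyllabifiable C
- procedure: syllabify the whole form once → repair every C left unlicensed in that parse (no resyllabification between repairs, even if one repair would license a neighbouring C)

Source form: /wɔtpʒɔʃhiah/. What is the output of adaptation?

wɔtəpəʒɔʃəhiahə

Under (C)V, the unsyllabifiable consonants are /t/, /p/, /ʃ/, /h/ (no codas are permitted; onsets are limited to one consonant).
Epenthesis after each stranded consonant: /t/ → /tə/, /p/ → /pə/, /ʃ/ → /ʃə/, /h/ → /hə/.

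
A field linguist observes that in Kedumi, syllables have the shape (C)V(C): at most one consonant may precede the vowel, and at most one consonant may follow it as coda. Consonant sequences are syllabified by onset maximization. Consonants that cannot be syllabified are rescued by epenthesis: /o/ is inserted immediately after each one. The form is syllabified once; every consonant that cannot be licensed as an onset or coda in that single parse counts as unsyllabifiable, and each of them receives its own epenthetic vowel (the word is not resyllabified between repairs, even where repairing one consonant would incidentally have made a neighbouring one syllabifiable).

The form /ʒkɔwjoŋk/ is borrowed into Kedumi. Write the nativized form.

The consonants /ʒ/, /k/ cannot be parsed into a legal (C)V(C) syllable (at most one coda consonant is licensed; onsets are limited to one consonant).
Inserting the epenthetic vowel yields /ʒ/ → /ʒo/, /k/ → /ko/.

ʒokɔwjoŋko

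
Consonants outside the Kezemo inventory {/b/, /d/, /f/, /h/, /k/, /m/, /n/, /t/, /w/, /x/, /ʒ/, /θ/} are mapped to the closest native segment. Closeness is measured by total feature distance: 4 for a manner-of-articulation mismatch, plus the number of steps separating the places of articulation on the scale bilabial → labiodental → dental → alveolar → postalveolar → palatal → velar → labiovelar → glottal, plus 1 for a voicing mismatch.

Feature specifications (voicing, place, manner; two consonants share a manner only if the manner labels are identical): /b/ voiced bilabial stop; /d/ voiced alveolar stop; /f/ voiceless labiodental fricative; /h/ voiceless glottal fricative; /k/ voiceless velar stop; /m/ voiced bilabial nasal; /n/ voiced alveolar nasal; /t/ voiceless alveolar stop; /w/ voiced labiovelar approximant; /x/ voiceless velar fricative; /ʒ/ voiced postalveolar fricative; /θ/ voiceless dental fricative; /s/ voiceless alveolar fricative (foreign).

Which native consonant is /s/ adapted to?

θ

/θ/ is closest: same manner (fricative), place distance 1 (alveolar→dental), same voicing; total 1. Next closest is /f/ at distance 2.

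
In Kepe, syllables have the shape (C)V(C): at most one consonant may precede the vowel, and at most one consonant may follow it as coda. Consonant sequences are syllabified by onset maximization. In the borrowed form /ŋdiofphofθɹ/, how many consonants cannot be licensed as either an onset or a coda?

Under (C)V(C), the unsyllabifiable consonants are /ŋ/, /p/, /θ/, /ɹ/ (at most one coda consonant is licensed; onsets are limited to one consonant).

4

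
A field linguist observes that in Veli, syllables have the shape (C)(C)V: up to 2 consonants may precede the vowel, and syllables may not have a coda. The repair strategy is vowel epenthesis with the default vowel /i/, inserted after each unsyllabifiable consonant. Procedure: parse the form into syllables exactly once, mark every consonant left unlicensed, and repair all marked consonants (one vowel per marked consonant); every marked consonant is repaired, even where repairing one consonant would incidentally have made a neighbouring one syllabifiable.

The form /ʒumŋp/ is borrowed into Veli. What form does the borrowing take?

Syllabifying with onset maximization leaves /m/, /ŋ/, /p/ stranded (no codas are permitted; onsets may contain at most 2 consonants).
Each unlicensed consonant becomes the onset of a new syllable: /m/ → /mi/, /ŋ/ → /ŋi/, /p/ → /pi/.

ʒumiŋipi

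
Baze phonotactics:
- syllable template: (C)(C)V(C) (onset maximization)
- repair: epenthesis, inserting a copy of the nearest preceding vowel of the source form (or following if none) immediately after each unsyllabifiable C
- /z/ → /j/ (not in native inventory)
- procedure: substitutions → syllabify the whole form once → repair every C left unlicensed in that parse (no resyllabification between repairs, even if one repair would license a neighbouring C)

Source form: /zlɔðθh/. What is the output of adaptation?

Substitution: /z/ → /j/, giving /jlɔðθh/.
The consonants /θ/, /h/ cannot be parsed into a legal (C)(C)V(C) syllable (at most one coda consonant is licensed; onsets may contain at most 2 consonants).
Epenthesis after each stranded consonant: /θ/ → /θɔ/, /h/ → /hɔ/.

jlɔðθɔhɔ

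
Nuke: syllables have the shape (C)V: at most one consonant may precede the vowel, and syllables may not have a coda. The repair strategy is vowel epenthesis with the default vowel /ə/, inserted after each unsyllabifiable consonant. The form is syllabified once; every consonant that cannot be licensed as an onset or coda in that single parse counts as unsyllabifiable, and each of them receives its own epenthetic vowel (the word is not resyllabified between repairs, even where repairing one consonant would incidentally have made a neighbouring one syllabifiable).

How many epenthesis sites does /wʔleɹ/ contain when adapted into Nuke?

The unsyllabifiable consonants are /w/, /ʔ/, /ɹ/; each receives one epenthetic vowel.

3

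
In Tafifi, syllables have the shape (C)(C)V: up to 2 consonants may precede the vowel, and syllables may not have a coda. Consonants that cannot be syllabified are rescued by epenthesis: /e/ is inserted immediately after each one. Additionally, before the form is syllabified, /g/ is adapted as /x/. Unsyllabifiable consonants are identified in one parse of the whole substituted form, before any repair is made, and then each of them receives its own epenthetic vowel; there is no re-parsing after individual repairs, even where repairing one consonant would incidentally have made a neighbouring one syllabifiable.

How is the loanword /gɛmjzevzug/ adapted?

Substitution: /g/ → /x/, giving /xɛmjzevzux/.
Syllabifying with onset maximization leaves /m/, /x/ stranded (no codas are permitted; onsets may contain at most 2 consonants).
Each unlicensed consonant becomes the onset of a new syllable: /m/ → /me/, /x/ → /xe/.

xɛmejzevzuxe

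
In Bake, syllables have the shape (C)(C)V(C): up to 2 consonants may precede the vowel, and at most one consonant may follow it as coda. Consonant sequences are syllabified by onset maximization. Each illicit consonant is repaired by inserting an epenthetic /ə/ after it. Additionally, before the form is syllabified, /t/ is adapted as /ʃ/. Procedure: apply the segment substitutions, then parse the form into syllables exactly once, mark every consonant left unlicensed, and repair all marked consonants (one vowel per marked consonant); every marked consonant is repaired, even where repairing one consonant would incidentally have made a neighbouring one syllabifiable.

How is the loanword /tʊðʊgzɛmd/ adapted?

ʃʊðʊgzɛmdə

Substitution: /t/ → /ʃ/, giving /ʃʊðʊgzɛmd/.
Syllabifying with onset maximization leaves /d/ stranded (at most one coda consonant is licensed; onsets may contain at most 2 consonants).
Each unlicensed consonant becomes the onset of a new syllable: /d/ → /də/.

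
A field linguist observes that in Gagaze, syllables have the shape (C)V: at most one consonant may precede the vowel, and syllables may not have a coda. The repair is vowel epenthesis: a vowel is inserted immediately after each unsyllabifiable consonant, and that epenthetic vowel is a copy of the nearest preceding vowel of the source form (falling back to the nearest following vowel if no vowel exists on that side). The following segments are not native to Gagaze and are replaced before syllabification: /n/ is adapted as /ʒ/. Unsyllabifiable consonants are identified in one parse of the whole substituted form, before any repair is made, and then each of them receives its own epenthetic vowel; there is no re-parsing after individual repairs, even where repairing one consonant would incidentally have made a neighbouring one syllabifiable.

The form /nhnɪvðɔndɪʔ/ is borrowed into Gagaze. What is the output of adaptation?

Substitution: /n/ → /ʒ/, giving /ʒhʒɪvðɔʒdɪʔ/.
The consonants /ʒ/, /h/, /v/, /ʒ/, /ʔ/ cannot be parsed into a legal (C)V syllable (no codas are permitted; onsets are limited to one consonant).
Inserting the epenthetic vowel yields /ʒ/ → /ʒɪ/, /h/ → /hɪ/, /v/ → /vɪ/, /ʒ/ → /ʒɔ/, /ʔ/ → /ʔɪ/.

ʒɪhɪʒɪvɪðɔʒɔdɪʔɪ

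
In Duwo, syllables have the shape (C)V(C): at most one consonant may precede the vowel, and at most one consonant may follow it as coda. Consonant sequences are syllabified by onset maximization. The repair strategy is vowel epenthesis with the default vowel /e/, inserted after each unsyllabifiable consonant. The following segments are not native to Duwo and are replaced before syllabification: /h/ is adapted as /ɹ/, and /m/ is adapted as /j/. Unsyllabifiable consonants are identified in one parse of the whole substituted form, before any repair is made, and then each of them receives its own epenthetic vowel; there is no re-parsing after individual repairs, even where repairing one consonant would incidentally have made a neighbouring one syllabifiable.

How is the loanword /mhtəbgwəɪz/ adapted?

Substitution: /m/ → /j/, /h/ → /ɹ/, giving /jɹtəbgwəɪz/.
Syllabifying with onset maximization leaves /j/, /ɹ/, /g/ stranded (at most one coda consonant is licensed; onsets are limited to one consonant).
Each unlicensed consonant becomes the onset of a new syllable: /j/ → /je/, /ɹ/ → /ɹe/, /g/ → /ge/.

jeɹetəbgewəɪz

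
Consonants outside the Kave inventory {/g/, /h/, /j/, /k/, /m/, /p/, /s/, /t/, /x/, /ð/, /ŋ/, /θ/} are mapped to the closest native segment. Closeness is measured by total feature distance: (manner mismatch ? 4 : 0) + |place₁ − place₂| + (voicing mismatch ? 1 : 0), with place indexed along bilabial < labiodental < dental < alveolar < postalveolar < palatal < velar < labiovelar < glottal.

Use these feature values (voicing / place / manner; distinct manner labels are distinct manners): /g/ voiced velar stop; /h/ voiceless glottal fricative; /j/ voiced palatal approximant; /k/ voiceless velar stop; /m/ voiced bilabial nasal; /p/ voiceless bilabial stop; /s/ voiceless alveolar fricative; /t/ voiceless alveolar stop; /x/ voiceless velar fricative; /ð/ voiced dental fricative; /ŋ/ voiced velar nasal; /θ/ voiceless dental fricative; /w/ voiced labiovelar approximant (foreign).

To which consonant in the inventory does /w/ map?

j

/j/ is closest: same manner (approximant), place distance 2 (labiovelar→palatal), same voicing; total 2. Next closest is /g/ at distance 5.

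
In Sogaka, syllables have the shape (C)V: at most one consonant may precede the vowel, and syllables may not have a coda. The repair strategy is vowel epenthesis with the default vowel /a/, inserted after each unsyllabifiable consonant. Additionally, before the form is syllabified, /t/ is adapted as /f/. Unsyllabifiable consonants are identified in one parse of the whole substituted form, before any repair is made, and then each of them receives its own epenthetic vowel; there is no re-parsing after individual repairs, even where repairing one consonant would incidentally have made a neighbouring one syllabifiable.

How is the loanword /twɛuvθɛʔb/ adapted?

Substitution: /t/ → /f/, giving /fwɛuvθɛʔb/.
Under (C)V, the unsyllabifiable consonants are /f/, /v/, /ʔ/, /b/ (no codas are permitted; onsets are limited to one consonant).
Epenthesis after each stranded consonant: /f/ → /fa/, /v/ → /va/, /ʔ/ → /ʔa/, /b/ → /ba/.

fawɛuvaθɛʔaba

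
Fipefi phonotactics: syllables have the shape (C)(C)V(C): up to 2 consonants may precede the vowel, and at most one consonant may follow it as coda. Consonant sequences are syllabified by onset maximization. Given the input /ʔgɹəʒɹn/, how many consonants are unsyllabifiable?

3

Syllabifying with onset maximization leaves /ʔ/, /ɹ/, /n/ stranded (at most one coda consonant is licensed; onsets may contain at most 2 consonants).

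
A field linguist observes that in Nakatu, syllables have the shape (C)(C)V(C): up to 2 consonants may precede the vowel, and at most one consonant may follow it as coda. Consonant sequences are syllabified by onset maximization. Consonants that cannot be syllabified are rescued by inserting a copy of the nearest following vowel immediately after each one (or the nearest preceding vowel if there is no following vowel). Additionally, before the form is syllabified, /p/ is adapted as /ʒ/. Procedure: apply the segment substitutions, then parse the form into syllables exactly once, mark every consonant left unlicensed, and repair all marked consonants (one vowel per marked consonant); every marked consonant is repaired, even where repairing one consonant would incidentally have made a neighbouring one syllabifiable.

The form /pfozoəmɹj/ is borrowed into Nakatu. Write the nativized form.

ʒfozoəmɹəjə

Substitution: /p/ → /ʒ/, giving /ʒfozoəmɹj/.
Syllabifying with onset maximization leaves /ɹ/, /j/ stranded (at most one coda consonant is licensed; onsets may contain at most 2 consonants).
Each unlicensed consonant becomes the onset of a new syllable: /ɹ/ → /ɹə/, /j/ → /jə/.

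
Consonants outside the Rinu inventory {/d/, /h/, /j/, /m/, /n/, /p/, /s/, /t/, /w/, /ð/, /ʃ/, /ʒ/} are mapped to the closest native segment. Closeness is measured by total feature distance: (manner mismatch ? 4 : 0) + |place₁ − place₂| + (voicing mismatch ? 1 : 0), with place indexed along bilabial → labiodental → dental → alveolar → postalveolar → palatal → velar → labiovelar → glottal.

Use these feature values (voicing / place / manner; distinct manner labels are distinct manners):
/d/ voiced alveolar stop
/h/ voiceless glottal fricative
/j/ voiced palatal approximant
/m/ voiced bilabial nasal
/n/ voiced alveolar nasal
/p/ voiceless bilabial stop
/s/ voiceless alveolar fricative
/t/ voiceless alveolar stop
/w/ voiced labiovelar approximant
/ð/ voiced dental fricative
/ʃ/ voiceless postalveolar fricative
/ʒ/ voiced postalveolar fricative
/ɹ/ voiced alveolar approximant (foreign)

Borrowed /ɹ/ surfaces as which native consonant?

/j/ is closest: same manner (approximant), place distance 2 (alveolar→palatal), same voicing; total 2. Next closest is /d/ at distance 4.

j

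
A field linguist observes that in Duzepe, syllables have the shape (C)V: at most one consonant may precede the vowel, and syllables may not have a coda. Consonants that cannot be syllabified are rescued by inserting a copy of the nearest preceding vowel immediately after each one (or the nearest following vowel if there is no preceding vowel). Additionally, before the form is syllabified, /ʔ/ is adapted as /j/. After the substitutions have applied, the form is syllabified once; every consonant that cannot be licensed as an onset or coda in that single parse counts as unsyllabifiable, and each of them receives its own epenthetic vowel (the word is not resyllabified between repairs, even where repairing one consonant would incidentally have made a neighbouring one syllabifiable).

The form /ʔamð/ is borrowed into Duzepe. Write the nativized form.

Substitution: /ʔ/ → /j/, giving /jamð/.
Syllabifying with onset maximization leaves /m/, /ð/ stranded (no codas are permitted; onsets are limited to one consonant).
Each unlicensed consonant becomes the onset of a new syllable: /m/ → /ma/, /ð/ → /ða/.

jamaða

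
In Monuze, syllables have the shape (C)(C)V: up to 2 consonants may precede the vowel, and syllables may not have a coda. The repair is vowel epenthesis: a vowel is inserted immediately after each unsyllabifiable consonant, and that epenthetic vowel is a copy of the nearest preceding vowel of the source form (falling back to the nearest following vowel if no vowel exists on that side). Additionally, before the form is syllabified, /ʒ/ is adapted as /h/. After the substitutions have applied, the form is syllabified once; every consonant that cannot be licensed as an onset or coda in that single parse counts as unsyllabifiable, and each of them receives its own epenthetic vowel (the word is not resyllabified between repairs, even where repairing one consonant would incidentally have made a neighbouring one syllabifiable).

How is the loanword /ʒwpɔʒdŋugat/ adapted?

Substitution: /ʒ/ → /h/, giving /hwpɔhdŋugat/.
The consonants /h/, /h/, /t/ cannot be parsed into a legal (C)(C)V syllable (no codas are permitted; onsets may contain at most 2 consonants).
Epenthesis after each stranded consonant: /h/ → /hɔ/, /h/ → /hɔ/, /t/ → /ta/.

hɔwpɔhɔdŋugata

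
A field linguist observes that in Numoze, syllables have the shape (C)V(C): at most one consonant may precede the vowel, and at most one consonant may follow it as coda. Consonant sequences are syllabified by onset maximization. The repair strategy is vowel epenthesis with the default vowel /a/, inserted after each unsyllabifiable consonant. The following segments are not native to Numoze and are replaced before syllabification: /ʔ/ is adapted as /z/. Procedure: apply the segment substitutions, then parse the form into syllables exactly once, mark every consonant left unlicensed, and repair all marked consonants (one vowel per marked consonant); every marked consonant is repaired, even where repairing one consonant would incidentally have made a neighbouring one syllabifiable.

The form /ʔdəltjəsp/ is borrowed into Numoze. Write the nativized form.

zadəltajəspa

Substitution: /ʔ/ → /z/, giving /zdəltjəsp/.
Under (C)V(C), the unsyllabifiable consonants are /z/, /t/, /p/ (at most one coda consonant is licensed; onsets are limited to one consonant).
Inserting the epenthetic vowel yields /z/ → /za/, /t/ → /ta/, /p/ → /pa/.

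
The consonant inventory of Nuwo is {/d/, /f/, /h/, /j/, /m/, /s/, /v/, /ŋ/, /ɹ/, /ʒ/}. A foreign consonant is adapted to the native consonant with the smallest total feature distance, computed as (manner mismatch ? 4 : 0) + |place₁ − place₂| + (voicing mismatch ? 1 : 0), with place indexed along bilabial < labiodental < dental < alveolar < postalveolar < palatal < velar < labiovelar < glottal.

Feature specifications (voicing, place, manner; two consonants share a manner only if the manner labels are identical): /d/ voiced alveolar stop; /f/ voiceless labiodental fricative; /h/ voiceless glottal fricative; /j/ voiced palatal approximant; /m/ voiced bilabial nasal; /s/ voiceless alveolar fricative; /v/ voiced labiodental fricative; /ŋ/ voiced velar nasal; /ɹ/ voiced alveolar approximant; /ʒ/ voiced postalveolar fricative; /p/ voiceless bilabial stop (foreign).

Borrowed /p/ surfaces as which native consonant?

d

/d/ is closest: same manner (stop), place distance 3 (bilabial→alveolar), voicing differs (+1); total 4. Next closest is /f/ at distance 5.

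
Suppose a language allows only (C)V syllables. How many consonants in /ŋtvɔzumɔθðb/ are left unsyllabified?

5

Syllabifying with onset maximization leaves /ŋ/, /t/, /θ/, /ð/, /b/ stranded (no codas are permitted; onsets are limited to one consonant).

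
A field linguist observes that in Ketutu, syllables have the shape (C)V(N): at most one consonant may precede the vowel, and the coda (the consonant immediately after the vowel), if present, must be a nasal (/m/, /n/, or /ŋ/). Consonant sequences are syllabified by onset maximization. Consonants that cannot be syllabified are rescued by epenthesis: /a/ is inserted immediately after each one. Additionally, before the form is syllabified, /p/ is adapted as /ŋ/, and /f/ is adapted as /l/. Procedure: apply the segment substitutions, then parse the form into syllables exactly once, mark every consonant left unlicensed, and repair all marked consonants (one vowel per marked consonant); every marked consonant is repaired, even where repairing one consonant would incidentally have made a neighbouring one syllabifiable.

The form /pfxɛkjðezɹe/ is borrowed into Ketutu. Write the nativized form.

ŋalaxɛkajaðezaɹe

Substitution: /p/ → /ŋ/, /f/ → /l/, giving /ŋlxɛkjðezɹe/.
Under (C)V(N), the unsyllabifiable consonants are /ŋ/, /l/, /k/, /j/, /z/ (only a nasal (/m/, /n/, or /ŋ/) is licensed in coda position; onsets are limited to one consonant).
Inserting the epenthetic vowel yields /ŋ/ → /ŋa/, /l/ → /la/, /k/ → /ka/, /j/ → /ja/, /z/ → /za/.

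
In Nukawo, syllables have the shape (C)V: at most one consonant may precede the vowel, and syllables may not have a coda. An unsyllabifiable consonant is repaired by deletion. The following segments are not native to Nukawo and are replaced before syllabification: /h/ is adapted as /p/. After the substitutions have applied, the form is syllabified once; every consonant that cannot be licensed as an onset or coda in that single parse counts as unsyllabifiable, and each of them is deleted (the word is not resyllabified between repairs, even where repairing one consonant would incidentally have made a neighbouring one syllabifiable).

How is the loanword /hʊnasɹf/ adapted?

pʊna

Substitution: /h/ → /p/, giving /pʊnasɹf/.
Under (C)V, the unsyllabifiable consonants are /s/, /ɹ/, /f/ (no codas are permitted; onsets are limited to one consonant).
Deletion applies to /s/, /ɹ/, /f/.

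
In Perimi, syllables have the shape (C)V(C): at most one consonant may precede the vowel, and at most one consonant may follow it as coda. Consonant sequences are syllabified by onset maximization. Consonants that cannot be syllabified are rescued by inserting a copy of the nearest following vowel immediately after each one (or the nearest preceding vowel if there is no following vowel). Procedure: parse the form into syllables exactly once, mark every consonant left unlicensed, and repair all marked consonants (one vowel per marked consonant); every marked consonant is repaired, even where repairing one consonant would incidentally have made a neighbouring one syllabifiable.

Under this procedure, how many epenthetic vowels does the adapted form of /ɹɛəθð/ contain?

The unsyllabifiable consonants are /ð/; each receives one epenthetic vowel.

1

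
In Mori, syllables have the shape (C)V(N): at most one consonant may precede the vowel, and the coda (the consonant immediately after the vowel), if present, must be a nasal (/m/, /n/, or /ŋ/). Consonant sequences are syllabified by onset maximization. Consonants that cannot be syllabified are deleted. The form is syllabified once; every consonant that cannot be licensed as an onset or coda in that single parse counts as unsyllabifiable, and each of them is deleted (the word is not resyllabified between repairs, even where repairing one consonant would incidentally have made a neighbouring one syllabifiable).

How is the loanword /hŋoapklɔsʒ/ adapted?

Under (C)V(N), the unsyllabifiable consonants are /h/, /p/, /k/, /s/, /ʒ/ (only a nasal (/m/, /n/, or /ŋ/) is licensed in coda position; onsets are limited to one consonant).
Deleting the stranded consonants removes /h/, /p/, /k/, /s/, /ʒ/.

ŋoalɔ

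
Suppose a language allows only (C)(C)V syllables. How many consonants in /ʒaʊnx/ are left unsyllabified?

The consonants /n/, /x/ cannot be parsed into a legal (C)(C)V syllable (no codas are permitted; onsets may contain at most 2 consonants).

2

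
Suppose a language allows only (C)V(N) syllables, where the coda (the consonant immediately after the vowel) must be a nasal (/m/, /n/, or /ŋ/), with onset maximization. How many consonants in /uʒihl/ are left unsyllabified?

2

The consonants /h/, /l/ cannot be parsed into a legal (C)V(N) syllable (only a nasal (/m/, /n/, or /ŋ/) is licensed in coda position; onsets are limited to one consonant).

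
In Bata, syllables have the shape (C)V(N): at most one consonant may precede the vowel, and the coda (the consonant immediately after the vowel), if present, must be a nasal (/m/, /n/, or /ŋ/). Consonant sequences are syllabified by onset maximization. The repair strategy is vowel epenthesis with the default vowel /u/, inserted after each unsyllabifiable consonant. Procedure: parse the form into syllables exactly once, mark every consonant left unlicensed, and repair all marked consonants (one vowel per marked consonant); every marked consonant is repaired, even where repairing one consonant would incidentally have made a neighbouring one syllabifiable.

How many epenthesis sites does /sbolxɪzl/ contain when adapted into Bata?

The unsyllabifiable consonants are /s/, /l/, /z/, /l/; each receives one epenthetic vowel.

4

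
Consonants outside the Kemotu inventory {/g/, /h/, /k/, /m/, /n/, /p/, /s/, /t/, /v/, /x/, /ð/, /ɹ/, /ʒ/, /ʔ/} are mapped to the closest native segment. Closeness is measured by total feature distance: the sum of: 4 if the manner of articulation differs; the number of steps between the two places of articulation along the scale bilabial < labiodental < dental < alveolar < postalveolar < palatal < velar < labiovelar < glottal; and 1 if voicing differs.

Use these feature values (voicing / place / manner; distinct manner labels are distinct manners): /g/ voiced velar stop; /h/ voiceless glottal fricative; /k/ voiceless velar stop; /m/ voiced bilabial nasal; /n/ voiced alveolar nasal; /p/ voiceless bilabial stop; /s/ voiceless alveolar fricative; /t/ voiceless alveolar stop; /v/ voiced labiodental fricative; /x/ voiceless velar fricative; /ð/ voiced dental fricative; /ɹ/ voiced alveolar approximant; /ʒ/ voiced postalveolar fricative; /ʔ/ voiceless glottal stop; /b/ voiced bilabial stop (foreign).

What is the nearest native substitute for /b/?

/p/ is closest: same manner (stop), place distance 0 (bilabial→bilabial), voicing differs (+1); total 1. Next closest is /m/ at distance 4.

p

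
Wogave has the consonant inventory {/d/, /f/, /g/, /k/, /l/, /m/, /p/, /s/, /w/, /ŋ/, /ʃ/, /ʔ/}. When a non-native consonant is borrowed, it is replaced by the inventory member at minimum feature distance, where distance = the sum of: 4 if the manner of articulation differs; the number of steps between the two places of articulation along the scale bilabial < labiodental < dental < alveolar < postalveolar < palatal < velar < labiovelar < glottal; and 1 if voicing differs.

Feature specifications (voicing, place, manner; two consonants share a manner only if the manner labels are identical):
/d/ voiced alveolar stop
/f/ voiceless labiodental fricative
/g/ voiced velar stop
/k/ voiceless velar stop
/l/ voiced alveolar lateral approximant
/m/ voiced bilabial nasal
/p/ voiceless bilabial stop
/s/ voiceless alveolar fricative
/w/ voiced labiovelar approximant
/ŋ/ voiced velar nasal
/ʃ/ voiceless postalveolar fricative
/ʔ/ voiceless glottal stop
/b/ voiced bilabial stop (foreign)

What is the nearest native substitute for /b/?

p

/p/ is closest: same manner (stop), place distance 0 (bilabial→bilabial), voicing differs (+1); total 1. Next closest is /d/ at distance 3.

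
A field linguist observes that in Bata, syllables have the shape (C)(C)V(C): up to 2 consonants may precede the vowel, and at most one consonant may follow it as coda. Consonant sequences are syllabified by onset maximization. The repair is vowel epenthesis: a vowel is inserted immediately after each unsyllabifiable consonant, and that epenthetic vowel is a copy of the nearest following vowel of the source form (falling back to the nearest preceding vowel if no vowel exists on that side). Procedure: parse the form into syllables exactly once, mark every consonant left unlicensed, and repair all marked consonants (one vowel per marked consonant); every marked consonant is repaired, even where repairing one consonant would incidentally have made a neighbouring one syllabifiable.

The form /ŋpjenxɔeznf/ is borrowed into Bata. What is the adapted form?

ŋepjenxɔeznefe

The consonants /ŋ/, /n/, /f/ cannot be parsed into a legal (C)(C)V(C) syllable (at most one coda consonant is licensed; onsets may contain at most 2 consonants).
Each unlicensed consonant becomes the onset of a new syllable: /ŋ/ → /ŋe/, /n/ → /ne/, /f/ → /fe/.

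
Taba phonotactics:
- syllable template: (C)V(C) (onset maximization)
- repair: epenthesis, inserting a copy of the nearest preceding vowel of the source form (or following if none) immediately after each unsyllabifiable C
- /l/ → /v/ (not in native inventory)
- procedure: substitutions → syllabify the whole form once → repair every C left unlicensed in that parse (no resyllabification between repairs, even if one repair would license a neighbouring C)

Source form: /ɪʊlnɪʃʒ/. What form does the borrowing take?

Substitution: /l/ → /v/, giving /ɪʊvnɪʃʒ/.
The consonants /ʒ/ cannot be parsed into a legal (C)V(C) syllable (at most one coda consonant is licensed; onsets are limited to one consonant).
Epenthesis after each stranded consonant: /ʒ/ → /ʒɪ/.

ɪʊvnɪʃʒɪ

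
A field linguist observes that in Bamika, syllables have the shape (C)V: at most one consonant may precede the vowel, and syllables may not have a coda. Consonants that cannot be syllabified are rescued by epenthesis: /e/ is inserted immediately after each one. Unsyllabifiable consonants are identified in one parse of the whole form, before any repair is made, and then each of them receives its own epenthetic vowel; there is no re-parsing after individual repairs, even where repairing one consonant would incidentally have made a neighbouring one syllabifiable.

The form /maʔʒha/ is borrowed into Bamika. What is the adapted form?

maʔeʒeha

Under (C)V, the unsyllabifiable consonants are /ʔ/, /ʒ/ (no codas are permitted; onsets are limited to one consonant).
Each unlicensed consonant becomes the onset of a new syllable: /ʔ/ → /ʔe/, /ʒ/ → /ʒe/.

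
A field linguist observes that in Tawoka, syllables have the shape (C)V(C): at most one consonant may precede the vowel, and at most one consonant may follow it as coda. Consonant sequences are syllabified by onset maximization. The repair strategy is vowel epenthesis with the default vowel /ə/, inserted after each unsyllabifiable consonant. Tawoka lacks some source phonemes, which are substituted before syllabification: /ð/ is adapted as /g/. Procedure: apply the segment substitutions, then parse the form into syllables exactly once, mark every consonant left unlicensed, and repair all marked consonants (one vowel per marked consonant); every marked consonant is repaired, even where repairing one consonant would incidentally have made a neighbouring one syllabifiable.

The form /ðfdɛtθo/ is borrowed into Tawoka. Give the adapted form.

gəfədɛtθo

Substitution: /ð/ → /g/, giving /gfdɛtθo/.
Syllabifying with onset maximization leaves /g/, /f/ stranded (at most one coda consonant is licensed; onsets are limited to one consonant).
Epenthesis after each stranded consonant: /g/ → /gə/, /f/ → /fə/.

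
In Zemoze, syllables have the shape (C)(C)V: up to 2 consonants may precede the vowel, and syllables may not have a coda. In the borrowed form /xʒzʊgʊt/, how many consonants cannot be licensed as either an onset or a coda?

The consonants /x/, /t/ cannot be parsed into a legal (C)(C)V syllable (no codas are permitted; onsets may contain at most 2 consonants).

2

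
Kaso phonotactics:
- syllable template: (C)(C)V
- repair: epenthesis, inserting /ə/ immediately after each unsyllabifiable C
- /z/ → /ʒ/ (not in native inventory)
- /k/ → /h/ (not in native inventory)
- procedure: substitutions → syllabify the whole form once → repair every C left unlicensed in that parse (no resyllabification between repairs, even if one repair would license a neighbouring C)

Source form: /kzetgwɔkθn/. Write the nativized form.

hʒetəgwɔhəθənə

Substitution: /k/ → /h/, /z/ → /ʒ/, giving /hʒetgwɔhθn/.
Under (C)(C)V, the unsyllabifiable consonants are /t/, /h/, /θ/, /n/ (no codas are permitted; onsets may contain at most 2 consonants).
Epenthesis after each stranded consonant: /t/ → /tə/, /h/ → /hə/, /θ/ → /θə/, /n/ → /nə/.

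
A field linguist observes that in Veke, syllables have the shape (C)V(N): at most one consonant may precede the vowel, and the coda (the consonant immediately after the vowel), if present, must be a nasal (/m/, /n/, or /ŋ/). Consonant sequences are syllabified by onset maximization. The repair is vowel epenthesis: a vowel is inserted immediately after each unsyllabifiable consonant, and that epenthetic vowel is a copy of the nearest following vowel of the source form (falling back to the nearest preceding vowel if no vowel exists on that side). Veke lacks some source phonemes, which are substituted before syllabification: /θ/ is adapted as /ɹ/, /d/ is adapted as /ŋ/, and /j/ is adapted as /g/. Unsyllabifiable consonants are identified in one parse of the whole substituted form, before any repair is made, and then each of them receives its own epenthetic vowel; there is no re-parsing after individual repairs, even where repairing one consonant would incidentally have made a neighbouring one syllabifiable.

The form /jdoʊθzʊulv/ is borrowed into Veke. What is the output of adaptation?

Substitution: /j/ → /g/, /d/ → /ŋ/, /θ/ → /ɹ/, giving /gŋoʊɹzʊulv/.
Syllabifying with onset maximization leaves /g/, /ɹ/, /l/, /v/ stranded (only a nasal (/m/, /n/, or /ŋ/) is licensed in coda position; onsets are limited to one consonant).
Inserting the epenthetic vowel yields /g/ → /go/, /ɹ/ → /ɹʊ/, /l/ → /lu/, /v/ → /vu/.

goŋoʊɹʊzʊuluvu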